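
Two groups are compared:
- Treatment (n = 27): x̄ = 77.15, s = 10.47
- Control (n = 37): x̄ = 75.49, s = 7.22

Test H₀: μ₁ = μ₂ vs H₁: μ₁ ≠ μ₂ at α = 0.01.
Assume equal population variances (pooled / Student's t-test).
Student's two-sample t-test (equal variances):
H₀: μ₁ = μ₂
H₁: μ₁ ≠ μ₂
df = n₁ + n₂ - 2 = 62
Pooled variance s_p² = [(n₁-1)s₁² + (n₂-1)s₂²] / (n₁ + n₂ - 2) = [(26)(10.47²) + (36)(7.22²)] / 62 = 76.2382
SE = √(s_p²(1/n₁ + 1/n₂)) = √(76.2382 × (1/27 + 1/37)) = 2.2100
t = (x̄₁ - x̄₂) / SE = (77.15 - 75.49) / 2.2100 = 1.66 / 2.2100 = 0.751
p-value = 0.4554

Since p-value > α = 0.01, we fail to reject H₀.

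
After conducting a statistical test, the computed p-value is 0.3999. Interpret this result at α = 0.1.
Since p = 0.3999 > α = 0.1, fail to reject H₀.
There is insufficient evidence to reject the null hypothesis; the result is not statistically significant at the 0.1 level.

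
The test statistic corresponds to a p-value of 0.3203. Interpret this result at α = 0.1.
Since p = 0.3203 > α = 0.1, fail to reject H₀.
There is insufficient evidence to reject the null hypothesis; the result is not statistically significant at the 0.1 level.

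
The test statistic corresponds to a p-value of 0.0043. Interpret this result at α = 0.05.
Since p = 0.0043 < α = 0.05, reject H₀.
There is sufficient evidence to reject the null hypothesis; the result is statistically significant at the 0.05 level.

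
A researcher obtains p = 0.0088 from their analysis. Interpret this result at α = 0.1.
Since p = 0.0088 < α = 0.1, reject H₀.
There is sufficient evidence to reject the null hypothesis; the result is statistically significant at the 0.1 level.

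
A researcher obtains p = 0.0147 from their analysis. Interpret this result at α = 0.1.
Since p = 0.0147 < α = 0.1, reject H₀.
There is sufficient evidence to reject the null hypothesis; the result is statistically significant at the 0.1 level.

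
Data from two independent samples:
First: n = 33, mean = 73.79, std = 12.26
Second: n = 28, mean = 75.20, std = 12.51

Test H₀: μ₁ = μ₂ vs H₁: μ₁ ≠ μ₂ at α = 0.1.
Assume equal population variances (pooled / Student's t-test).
Student's two-sample t-test (equal variances):
H₀: μ₁ = μ₂
H₁: μ₁ ≠ μ₂
df = n₁ + n₂ - 2 = 59
Pooled variance s_p² = [(n₁-1)s₁² + (n₂-1)s₂²] / (n₁ + n₂ - 2) = [(32)(12.26²) + (27)(12.51²)] / 59 = 153.1415
SE = √(s_p²(1/n₁ + 1/n₂)) = √(153.1415 × (1/33 + 1/28)) = 3.1796
t = (x̄₁ - x̄₂) / SE = (73.79 - 75.20) / 3.1796 = -1.41 / 3.1796 = -0.443
p-value = 0.6591

Since p-value > α = 0.1, we fail to reject H₀.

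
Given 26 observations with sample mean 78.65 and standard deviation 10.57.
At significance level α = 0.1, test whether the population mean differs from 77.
One-sample t-test:
H₀: μ = 77
H₁: μ ≠ 77
df = n - 1 = 25
t = (x̄ - μ₀) / (s/√n) = (78.65 - 77) / (10.57/√26) = 0.796
p-value = 0.4335

Since p-value > α = 0.1, we fail to reject H₀.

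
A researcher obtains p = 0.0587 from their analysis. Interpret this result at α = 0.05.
Since p = 0.0587 > α = 0.05, fail to reject H₀.
There is insufficient evidence to reject the null hypothesis; the result is not statistically significant at the 0.05 level.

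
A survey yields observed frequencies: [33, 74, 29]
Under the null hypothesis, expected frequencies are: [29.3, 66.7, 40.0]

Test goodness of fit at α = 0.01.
Chi-square goodness of fit test:
H₀: observed counts match expected distribution
H₁: observed counts differ from expected distribution
df = k - 1 = 2
χ² = Σ(O - E)²/E
   = (33 - 29.3)²/29.3 + (74 - 66.7)²/66.7 + (29 - 40.0)²/40.0
   = 0.467 + 0.799 + 3.025
   = 4.29
p-value = 0.1170

Since p-value > α = 0.01, we fail to reject H₀.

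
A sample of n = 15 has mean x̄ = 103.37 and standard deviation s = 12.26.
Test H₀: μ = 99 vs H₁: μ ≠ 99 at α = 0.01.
One-sample t-test:
H₀: μ = 99
H₁: μ ≠ 99
df = n - 1 = 14
t = (x̄ - μ₀) / (s/√n) = (103.37 - 99) / (12.26/√15) = 1.381
p-value = 0.1891

Since p-value > α = 0.01, we fail to reject H₀.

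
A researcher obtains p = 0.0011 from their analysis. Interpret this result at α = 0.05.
Since p = 0.0011 < α = 0.05, reject H₀.
There is sufficient evidence to reject the null hypothesis; the result is statistically significant at the 0.05 level.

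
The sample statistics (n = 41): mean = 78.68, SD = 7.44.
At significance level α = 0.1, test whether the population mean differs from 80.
One-sample t-test:
H₀: μ = 80
H₁: μ ≠ 80
df = n - 1 = 40
t = (x̄ - μ₀) / (s/√n) = (78.68 - 80) / (7.44/√41) = -1.136
p-value = 0.2627

Since p-value > α = 0.1, we fail to reject H₀.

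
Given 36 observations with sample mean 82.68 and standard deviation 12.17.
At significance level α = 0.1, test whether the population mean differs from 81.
One-sample t-test:
H₀: μ = 81
H₁: μ ≠ 81
df = n - 1 = 35
t = (x̄ - μ₀) / (s/√n) = (82.68 - 81) / (12.17/√36) = 0.828
p-value = 0.4131

Since p-value > α = 0.1, we fail to reject H₀.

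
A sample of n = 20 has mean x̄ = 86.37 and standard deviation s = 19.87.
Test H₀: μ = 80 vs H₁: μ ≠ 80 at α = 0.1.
One-sample t-test:
H₀: μ = 80
H₁: μ ≠ 80
df = n - 1 = 19
t = (x̄ - μ₀) / (s/√n) = (86.37 - 80) / (19.87/√20) = 1.434
p-value = 0.1679

Since p-value > α = 0.1, we fail to reject H₀.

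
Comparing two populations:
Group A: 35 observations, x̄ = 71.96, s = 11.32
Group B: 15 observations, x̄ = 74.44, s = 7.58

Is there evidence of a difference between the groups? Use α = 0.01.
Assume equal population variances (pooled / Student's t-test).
Student's two-sample t-test (equal variances):
H₀: μ₁ = μ₂
H₁: μ₁ ≠ μ₂
df = n₁ + n₂ - 2 = 48
Pooled variance s_p² = [(n₁-1)s₁² + (n₂-1)s₂²] / (n₁ + n₂ - 2) = [(34)(11.32²) + (14)(7.58²)] / 48 = 107.5256
SE = √(s_p²(1/n₁ + 1/n₂)) = √(107.5256 × (1/35 + 1/15)) = 3.2001
t = (x̄₁ - x̄₂) / SE = (71.96 - 74.44) / 3.2001 = -2.48 / 3.2001 = -0.775
p-value = 0.4422

Since p-value > α = 0.01, we fail to reject H₀.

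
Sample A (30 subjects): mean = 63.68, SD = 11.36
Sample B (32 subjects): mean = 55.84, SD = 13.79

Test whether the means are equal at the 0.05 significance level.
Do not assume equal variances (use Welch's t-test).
Welch's two-sample t-test:
H₀: μ₁ = μ₂
H₁: μ₁ ≠ μ₂
s₁²/n₁ = 11.36²/30 = 4.3017,  s₂²/n₂ = 13.79²/32 = 5.9426
SE = √(s₁²/n₁ + s₂²/n₂) = √(4.3017 + 5.9426) = 3.2007
df (Welch-Satterthwaite) = (s₁²/n₁ + s₂²/n₂)² / [(s₁²/n₁)²/(n₁-1) + (s₂²/n₂)²/(n₂-1)] ≈ 59.05
t = (x̄₁ - x̄₂) / SE = (63.68 - 55.84) / 3.2007 = 7.84 / 3.2007 = 2.449
p-value = 0.0173

Since p-value < α = 0.05, we reject H₀.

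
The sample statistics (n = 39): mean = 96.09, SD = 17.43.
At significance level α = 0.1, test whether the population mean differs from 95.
One-sample t-test:
H₀: μ = 95
H₁: μ ≠ 95
df = n - 1 = 38
t = (x̄ - μ₀) / (s/√n) = (96.09 - 95) / (17.43/√39) = 0.391
p-value = 0.6983

Since p-value > α = 0.1, we fail to reject H₀.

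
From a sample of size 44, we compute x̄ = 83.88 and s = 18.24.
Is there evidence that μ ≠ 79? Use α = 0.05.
One-sample t-test:
H₀: μ = 79
H₁: μ ≠ 79
df = n - 1 = 43
t = (x̄ - μ₀) / (s/√n) = (83.88 - 79) / (18.24/√44) = 1.775
p-value = 0.0830

Since p-value > α = 0.05, we fail to reject H₀.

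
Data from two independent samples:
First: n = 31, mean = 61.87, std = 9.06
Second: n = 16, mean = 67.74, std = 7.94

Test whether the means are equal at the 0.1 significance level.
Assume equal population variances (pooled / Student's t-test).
Student's two-sample t-test (equal variances):
H₀: μ₁ = μ₂
H₁: μ₁ ≠ μ₂
df = n₁ + n₂ - 2 = 45
Pooled variance s_p² = [(n₁-1)s₁² + (n₂-1)s₂²] / (n₁ + n₂ - 2) = [(30)(9.06²) + (15)(7.94²)] / 45 = 75.7369
SE = √(s_p²(1/n₁ + 1/n₂)) = √(75.7369 × (1/31 + 1/16)) = 2.6789
t = (x̄₁ - x̄₂) / SE = (61.87 - 67.74) / 2.6789 = -5.87 / 2.6789 = -2.191
p-value = 0.0337

Since p-value < α = 0.1, we reject H₀.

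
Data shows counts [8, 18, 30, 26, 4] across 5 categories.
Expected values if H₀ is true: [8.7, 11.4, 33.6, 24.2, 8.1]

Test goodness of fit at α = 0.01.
Chi-square goodness of fit test:
H₀: observed counts match expected distribution
H₁: observed counts differ from expected distribution
df = k - 1 = 4
χ² = Σ(O - E)²/E
   = (8 - 8.7)²/8.7 + (18 - 11.4)²/11.4 + (30 - 33.6)²/33.6 + (26 - 24.2)²/24.2 + (4 - 8.1)²/8.1
   = 0.056 + 3.821 + 0.386 + 0.134 + 2.075
   = 6.47
p-value = 0.1665

Since p-value > α = 0.01, we fail to reject H₀.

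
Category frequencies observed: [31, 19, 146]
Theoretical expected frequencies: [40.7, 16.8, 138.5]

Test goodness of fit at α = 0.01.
Chi-square goodness of fit test:
H₀: observed counts match expected distribution
H₁: observed counts differ from expected distribution
df = k - 1 = 2
χ² = Σ(O - E)²/E
   = (31 - 40.7)²/40.7 + (19 - 16.8)²/16.8 + (146 - 138.5)²/138.5
   = 2.312 + 0.288 + 0.406
   = 3.01
p-value = 0.2225

Since p-value > α = 0.01, we fail to reject H₀.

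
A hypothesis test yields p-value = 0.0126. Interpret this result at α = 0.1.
Since p = 0.0126 < α = 0.1, reject H₀.
There is sufficient evidence to reject the null hypothesis; the result is statistically significant at the 0.1 level.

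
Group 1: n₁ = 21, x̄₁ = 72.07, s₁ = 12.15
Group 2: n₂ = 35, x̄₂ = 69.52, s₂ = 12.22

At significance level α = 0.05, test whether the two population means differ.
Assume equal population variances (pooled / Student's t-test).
Student's two-sample t-test (equal variances):
H₀: μ₁ = μ₂
H₁: μ₁ ≠ μ₂
df = n₁ + n₂ - 2 = 54
Pooled variance s_p² = [(n₁-1)s₁² + (n₂-1)s₂²] / (n₁ + n₂ - 2) = [(20)(12.15²) + (34)(12.22²)] / 54 = 148.6966
SE = √(s_p²(1/n₁ + 1/n₂)) = √(148.6966 × (1/21 + 1/35)) = 3.3659
t = (x̄₁ - x̄₂) / SE = (72.07 - 69.52) / 3.3659 = 2.55 / 3.3659 = 0.758
p-value = 0.4520

Since p-value > α = 0.05, we fail to reject H₀.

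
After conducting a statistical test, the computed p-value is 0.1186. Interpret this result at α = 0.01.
Since p = 0.1186 > α = 0.01, fail to reject H₀.
There is insufficient evidence to reject the null hypothesis; the result is not statistically significant at the 0.01 level.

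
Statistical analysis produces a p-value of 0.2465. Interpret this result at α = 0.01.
Since p = 0.2465 > α = 0.01, fail to reject H₀.
There is insufficient evidence to reject the null hypothesis; the result is not statistically significant at the 0.01 level.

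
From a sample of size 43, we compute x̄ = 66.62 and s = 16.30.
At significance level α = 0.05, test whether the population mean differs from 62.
One-sample t-test:
H₀: μ = 62
H₁: μ ≠ 62
df = n - 1 = 42
t = (x̄ - μ₀) / (s/√n) = (66.62 - 62) / (16.30/√43) = 1.859
p-value = 0.0701

Since p-value > α = 0.05, we fail to reject H₀.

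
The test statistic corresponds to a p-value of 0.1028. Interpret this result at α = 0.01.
Since p = 0.1028 > α = 0.01, fail to reject H₀.
There is insufficient evidence to reject the null hypothesis; the result is not statistically significant at the 0.01 level.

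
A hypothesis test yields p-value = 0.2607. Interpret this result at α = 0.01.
Since p = 0.2607 > α = 0.01, fail to reject H₀.
There is insufficient evidence to reject the null hypothesis; the result is not statistically significant at the 0.01 level.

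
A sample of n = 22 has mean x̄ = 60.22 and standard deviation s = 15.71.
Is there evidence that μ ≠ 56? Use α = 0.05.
One-sample t-test:
H₀: μ = 56
H₁: μ ≠ 56
df = n - 1 = 21
t = (x̄ - μ₀) / (s/√n) = (60.22 - 56) / (15.71/√22) = 1.260
p-value = 0.2215

Since p-value > α = 0.05, we fail to reject H₀.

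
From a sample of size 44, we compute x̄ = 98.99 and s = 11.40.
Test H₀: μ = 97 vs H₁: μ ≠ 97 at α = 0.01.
One-sample t-test:
H₀: μ = 97
H₁: μ ≠ 97
df = n - 1 = 43
t = (x̄ - μ₀) / (s/√n) = (98.99 - 97) / (11.40/√44) = 1.158
p-value = 0.2533

Since p-value > α = 0.01, we fail to reject H₀.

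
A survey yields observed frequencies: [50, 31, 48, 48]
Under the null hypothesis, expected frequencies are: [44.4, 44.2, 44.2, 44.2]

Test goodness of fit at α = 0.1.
Chi-square goodness of fit test:
H₀: observed counts match expected distribution
H₁: observed counts differ from expected distribution
df = k - 1 = 3
χ² = Σ(O - E)²/E
   = (50 - 44.4)²/44.4 + (31 - 44.2)²/44.2 + (48 - 44.2)²/44.2 + (48 - 44.2)²/44.2
   = 0.706 + 3.942 + 0.327 + 0.327
   = 5.30
p-value = 0.1510

Since p-value > α = 0.1, we fail to reject H₀.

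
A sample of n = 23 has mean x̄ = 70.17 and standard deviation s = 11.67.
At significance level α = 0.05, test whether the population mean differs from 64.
One-sample t-test:
H₀: μ = 64
H₁: μ ≠ 64
df = n - 1 = 22
t = (x̄ - μ₀) / (s/√n) = (70.17 - 64) / (11.67/√23) = 2.536
p-value = 0.0188

Since p-value < α = 0.05, we reject H₀.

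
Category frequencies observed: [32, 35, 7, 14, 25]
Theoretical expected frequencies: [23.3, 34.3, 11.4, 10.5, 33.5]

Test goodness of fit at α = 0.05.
Chi-square goodness of fit test:
H₀: observed counts match expected distribution
H₁: observed counts differ from expected distribution
df = k - 1 = 4
χ² = Σ(O - E)²/E
   = (32 - 23.3)²/23.3 + (35 - 34.3)²/34.3 + (7 - 11.4)²/11.4 + (14 - 10.5)²/10.5 + (25 - 33.5)²/33.5
   = 3.248 + 0.014 + 1.698 + 1.167 + 2.157
   = 8.28
p-value = 0.0817

Since p-value > α = 0.05, we fail to reject H₀.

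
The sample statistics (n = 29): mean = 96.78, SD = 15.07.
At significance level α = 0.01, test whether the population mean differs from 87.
One-sample t-test:
H₀: μ = 87
H₁: μ ≠ 87
df = n - 1 = 28
t = (x̄ - μ₀) / (s/√n) = (96.78 - 87) / (15.07/√29) = 3.495
p-value = 0.0016

Since p-value < α = 0.01, we reject H₀.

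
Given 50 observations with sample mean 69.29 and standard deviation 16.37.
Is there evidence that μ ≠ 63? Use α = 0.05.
One-sample t-test:
H₀: μ = 63
H₁: μ ≠ 63
df = n - 1 = 49
t = (x̄ - μ₀) / (s/√n) = (69.29 - 63) / (16.37/√50) = 2.717
p-value = 0.0091

Since p-value < α = 0.05, we reject H₀.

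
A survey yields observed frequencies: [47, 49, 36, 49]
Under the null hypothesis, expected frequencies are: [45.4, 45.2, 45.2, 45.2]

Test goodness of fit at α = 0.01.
Chi-square goodness of fit test:
H₀: observed counts match expected distribution
H₁: observed counts differ from expected distribution
df = k - 1 = 3
χ² = Σ(O - E)²/E
   = (47 - 45.4)²/45.4 + (49 - 45.2)²/45.2 + (36 - 45.2)²/45.2 + (49 - 45.2)²/45.2
   = 0.056 + 0.319 + 1.873 + 0.319
   = 2.57
p-value = 0.4631

Since p-value > α = 0.01, we fail to reject H₀.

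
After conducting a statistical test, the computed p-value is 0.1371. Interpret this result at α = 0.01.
Since p = 0.1371 > α = 0.01, fail to reject H₀.
There is insufficient evidence to reject the null hypothesis; the result is not statistically significant at the 0.01 level.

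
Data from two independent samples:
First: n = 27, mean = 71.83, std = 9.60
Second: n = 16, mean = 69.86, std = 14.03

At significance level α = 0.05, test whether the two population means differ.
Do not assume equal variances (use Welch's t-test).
Welch's two-sample t-test:
H₀: μ₁ = μ₂
H₁: μ₁ ≠ μ₂
s₁²/n₁ = 9.60²/27 = 3.4133,  s₂²/n₂ = 14.03²/16 = 12.3026
SE = √(s₁²/n₁ + s₂²/n₂) = √(3.4133 + 12.3026) = 3.9643
df (Welch-Satterthwaite) = (s₁²/n₁ + s₂²/n₂)² / [(s₁²/n₁)²/(n₁-1) + (s₂²/n₂)²/(n₂-1)] ≈ 23.44
t = (x̄₁ - x̄₂) / SE = (71.83 - 69.86) / 3.9643 = 1.97 / 3.9643 = 0.497
p-value = 0.6239

Since p-value > α = 0.05, we fail to reject H₀.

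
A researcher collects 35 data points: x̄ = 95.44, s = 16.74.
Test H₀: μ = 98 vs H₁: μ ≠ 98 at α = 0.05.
One-sample t-test:
H₀: μ = 98
H₁: μ ≠ 98
df = n - 1 = 34
t = (x̄ - μ₀) / (s/√n) = (95.44 - 98) / (16.74/√35) = -0.905
p-value = 0.3720

Since p-value > α = 0.05, we fail to reject H₀.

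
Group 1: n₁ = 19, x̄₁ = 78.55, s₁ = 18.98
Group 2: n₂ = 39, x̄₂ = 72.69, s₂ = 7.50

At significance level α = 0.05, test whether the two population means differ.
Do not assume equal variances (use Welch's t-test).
Welch's two-sample t-test:
H₀: μ₁ = μ₂
H₁: μ₁ ≠ μ₂
s₁²/n₁ = 18.98²/19 = 18.9600,  s₂²/n₂ = 7.50²/39 = 1.4423
SE = √(s₁²/n₁ + s₂²/n₂) = √(18.9600 + 1.4423) = 4.5169
df (Welch-Satterthwaite) = (s₁²/n₁ + s₂²/n₂)² / [(s₁²/n₁)²/(n₁-1) + (s₂²/n₂)²/(n₂-1)] ≈ 20.79
t = (x̄₁ - x̄₂) / SE = (78.55 - 72.69) / 4.5169 = 5.86 / 4.5169 = 1.297
p-value = 0.2087

Since p-value > α = 0.05, we fail to reject H₀.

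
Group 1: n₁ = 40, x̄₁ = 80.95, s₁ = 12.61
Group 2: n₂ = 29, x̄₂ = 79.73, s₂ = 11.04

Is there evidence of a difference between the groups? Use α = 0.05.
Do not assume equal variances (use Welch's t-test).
Welch's two-sample t-test:
H₀: μ₁ = μ₂
H₁: μ₁ ≠ μ₂
s₁²/n₁ = 12.61²/40 = 3.9753,  s₂²/n₂ = 11.04²/29 = 4.2028
SE = √(s₁²/n₁ + s₂²/n₂) = √(3.9753 + 4.2028) = 2.8597
df (Welch-Satterthwaite) = (s₁²/n₁ + s₂²/n₂)² / [(s₁²/n₁)²/(n₁-1) + (s₂²/n₂)²/(n₂-1)] ≈ 64.55
t = (x̄₁ - x̄₂) / SE = (80.95 - 79.73) / 2.8597 = 1.22 / 2.8597 = 0.427
p-value = 0.6711

Since p-value > α = 0.05, we fail to reject H₀.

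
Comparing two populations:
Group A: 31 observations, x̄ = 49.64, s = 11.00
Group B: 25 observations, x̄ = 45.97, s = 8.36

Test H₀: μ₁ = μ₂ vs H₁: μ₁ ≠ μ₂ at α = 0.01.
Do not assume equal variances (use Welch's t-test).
Welch's two-sample t-test:
H₀: μ₁ = μ₂
H₁: μ₁ ≠ μ₂
s₁²/n₁ = 11.00²/31 = 3.9032,  s₂²/n₂ = 8.36²/25 = 2.7956
SE = √(s₁²/n₁ + s₂²/n₂) = √(3.9032 + 2.7956) = 2.5882
df (Welch-Satterthwaite) = (s₁²/n₁ + s₂²/n₂)² / [(s₁²/n₁)²/(n₁-1) + (s₂²/n₂)²/(n₂-1)] ≈ 53.84
t = (x̄₁ - x̄₂) / SE = (49.64 - 45.97) / 2.5882 = 3.67 / 2.5882 = 1.418
p-value = 0.1620

Since p-value > α = 0.01, we fail to reject H₀.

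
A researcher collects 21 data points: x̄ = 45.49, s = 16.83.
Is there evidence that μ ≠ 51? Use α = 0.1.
One-sample t-test:
H₀: μ = 51
H₁: μ ≠ 51
df = n - 1 = 20
t = (x̄ - μ₀) / (s/√n) = (45.49 - 51) / (16.83/√21) = -1.500
p-value = 0.1492

Since p-value > α = 0.1, we fail to reject H₀.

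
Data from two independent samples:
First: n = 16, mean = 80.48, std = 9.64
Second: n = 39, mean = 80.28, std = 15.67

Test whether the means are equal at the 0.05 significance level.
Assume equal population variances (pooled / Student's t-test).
Student's two-sample t-test (equal variances):
H₀: μ₁ = μ₂
H₁: μ₁ ≠ μ₂
df = n₁ + n₂ - 2 = 53
Pooled variance s_p² = [(n₁-1)s₁² + (n₂-1)s₂²] / (n₁ + n₂ - 2) = [(15)(9.64²) + (38)(15.67²)] / 53 = 202.3548
SE = √(s_p²(1/n₁ + 1/n₂)) = √(202.3548 × (1/16 + 1/39)) = 4.2232
t = (x̄₁ - x̄₂) / SE = (80.48 - 80.28) / 4.2232 = 0.20 / 4.2232 = 0.047
p-value = 0.9624

Since p-value > α = 0.05, we fail to reject H₀.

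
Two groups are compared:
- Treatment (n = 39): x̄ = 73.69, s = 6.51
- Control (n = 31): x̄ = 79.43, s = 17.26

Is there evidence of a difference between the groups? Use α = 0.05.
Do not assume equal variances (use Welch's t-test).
Welch's two-sample t-test:
H₀: μ₁ = μ₂
H₁: μ₁ ≠ μ₂
s₁²/n₁ = 6.51²/39 = 1.0867,  s₂²/n₂ = 17.26²/31 = 9.6099
SE = √(s₁²/n₁ + s₂²/n₂) = √(1.0867 + 9.6099) = 3.2706
df (Welch-Satterthwaite) = (s₁²/n₁ + s₂²/n₂)² / [(s₁²/n₁)²/(n₁-1) + (s₂²/n₂)²/(n₂-1)] ≈ 36.80
t = (x̄₁ - x̄₂) / SE = (73.69 - 79.43) / 3.2706 = -5.74 / 3.2706 = -1.755
p-value = 0.0876

Since p-value > α = 0.05, we fail to reject H₀.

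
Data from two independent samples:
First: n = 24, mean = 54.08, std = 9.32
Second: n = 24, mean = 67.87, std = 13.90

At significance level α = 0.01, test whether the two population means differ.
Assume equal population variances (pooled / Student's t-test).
Student's two-sample t-test (equal variances):
H₀: μ₁ = μ₂
H₁: μ₁ ≠ μ₂
df = n₁ + n₂ - 2 = 46
Pooled variance s_p² = [(n₁-1)s₁² + (n₂-1)s₂²] / (n₁ + n₂ - 2) = [(23)(9.32²) + (23)(13.90²)] / 46 = 140.0362
SE = √(s_p²(1/n₁ + 1/n₂)) = √(140.0362 × (1/24 + 1/24)) = 3.4161
t = (x̄₁ - x̄₂) / SE = (54.08 - 67.87) / 3.4161 = -13.79 / 3.4161 = -4.037
p-value = 0.0002

Since p-value < α = 0.01, we reject H₀.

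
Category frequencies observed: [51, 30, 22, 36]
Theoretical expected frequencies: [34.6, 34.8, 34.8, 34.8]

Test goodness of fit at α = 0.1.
Chi-square goodness of fit test:
H₀: observed counts match expected distribution
H₁: observed counts differ from expected distribution
df = k - 1 = 3
χ² = Σ(O - E)²/E
   = (51 - 34.6)²/34.6 + (30 - 34.8)²/34.8 + (22 - 34.8)²/34.8 + (36 - 34.8)²/34.8
   = 7.773 + 0.662 + 4.708 + 0.041
   = 13.18
p-value = 0.0043

Since p-value < α = 0.1, we reject H₀.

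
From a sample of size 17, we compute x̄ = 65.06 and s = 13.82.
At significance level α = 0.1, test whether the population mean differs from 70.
One-sample t-test:
H₀: μ = 70
H₁: μ ≠ 70
df = n - 1 = 16
t = (x̄ - μ₀) / (s/√n) = (65.06 - 70) / (13.82/√17) = -1.474
p-value = 0.1599

Since p-value > α = 0.1, we fail to reject H₀.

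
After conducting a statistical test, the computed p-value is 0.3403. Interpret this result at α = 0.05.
Since p = 0.3403 > α = 0.05, fail to reject H₀.
There is insufficient evidence to reject the null hypothesis; the result is not statistically significant at the 0.05 level.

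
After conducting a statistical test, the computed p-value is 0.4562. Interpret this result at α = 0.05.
Since p = 0.4562 > α = 0.05, fail to reject H₀.
There is insufficient evidence to reject the null hypothesis; the result is not statistically significant at the 0.05 level.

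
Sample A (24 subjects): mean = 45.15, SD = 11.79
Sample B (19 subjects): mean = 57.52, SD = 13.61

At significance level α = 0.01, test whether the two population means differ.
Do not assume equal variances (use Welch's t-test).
Welch's two-sample t-test:
H₀: μ₁ = μ₂
H₁: μ₁ ≠ μ₂
s₁²/n₁ = 11.79²/24 = 5.7918,  s₂²/n₂ = 13.61²/19 = 9.7491
SE = √(s₁²/n₁ + s₂²/n₂) = √(5.7918 + 9.7491) = 3.9422
df (Welch-Satterthwaite) = (s₁²/n₁ + s₂²/n₂)² / [(s₁²/n₁)²/(n₁-1) + (s₂²/n₂)²/(n₂-1)] ≈ 35.84
t = (x̄₁ - x̄₂) / SE = (45.15 - 57.52) / 3.9422 = -12.37 / 3.9422 = -3.138
p-value = 0.0034

Since p-value < α = 0.01, we reject H₀.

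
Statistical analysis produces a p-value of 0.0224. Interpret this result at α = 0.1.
Since p = 0.0224 < α = 0.1, reject H₀.
There is sufficient evidence to reject the null hypothesis; the result is statistically significant at the 0.1 level.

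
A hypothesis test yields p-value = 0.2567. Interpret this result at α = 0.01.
Since p = 0.2567 > α = 0.01, fail to reject H₀.
There is insufficient evidence to reject the null hypothesis; the result is not statistically significant at the 0.01 level.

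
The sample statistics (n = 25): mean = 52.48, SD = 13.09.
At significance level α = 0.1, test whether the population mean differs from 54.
One-sample t-test:
H₀: μ = 54
H₁: μ ≠ 54
df = n - 1 = 24
t = (x̄ - μ₀) / (s/√n) = (52.48 - 54) / (13.09/√25) = -0.581
p-value = 0.5669

Since p-value > α = 0.1, we fail to reject H₀.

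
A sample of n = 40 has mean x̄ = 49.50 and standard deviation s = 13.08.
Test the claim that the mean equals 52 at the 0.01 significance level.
One-sample t-test:
H₀: μ = 52
H₁: μ ≠ 52
df = n - 1 = 39
t = (x̄ - μ₀) / (s/√n) = (49.50 - 52) / (13.08/√40) = -1.209
p-value = 0.2340

Since p-value > α = 0.01, we fail to reject H₀.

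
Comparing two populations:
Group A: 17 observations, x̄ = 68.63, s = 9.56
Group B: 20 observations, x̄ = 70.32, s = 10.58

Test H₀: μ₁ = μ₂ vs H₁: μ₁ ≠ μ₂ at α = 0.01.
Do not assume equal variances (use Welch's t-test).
Welch's two-sample t-test:
H₀: μ₁ = μ₂
H₁: μ₁ ≠ μ₂
s₁²/n₁ = 9.56²/17 = 5.3761,  s₂²/n₂ = 10.58²/20 = 5.5968
SE = √(s₁²/n₁ + s₂²/n₂) = √(5.3761 + 5.5968) = 3.3125
df (Welch-Satterthwaite) = (s₁²/n₁ + s₂²/n₂)² / [(s₁²/n₁)²/(n₁-1) + (s₂²/n₂)²/(n₂-1)] ≈ 34.85
t = (x̄₁ - x̄₂) / SE = (68.63 - 70.32) / 3.3125 = -1.69 / 3.3125 = -0.510
p-value = 0.6131

Since p-value > α = 0.01, we fail to reject H₀.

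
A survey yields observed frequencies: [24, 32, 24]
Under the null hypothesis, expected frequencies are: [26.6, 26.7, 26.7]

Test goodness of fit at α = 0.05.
Chi-square goodness of fit test:
H₀: observed counts match expected distribution
H₁: observed counts differ from expected distribution
df = k - 1 = 2
χ² = Σ(O - E)²/E
   = (24 - 26.6)²/26.6 + (32 - 26.7)²/26.7 + (24 - 26.7)²/26.7
   = 0.254 + 1.052 + 0.273
   = 1.58
p-value = 0.4540

Since p-value > α = 0.05, we fail to reject H₀.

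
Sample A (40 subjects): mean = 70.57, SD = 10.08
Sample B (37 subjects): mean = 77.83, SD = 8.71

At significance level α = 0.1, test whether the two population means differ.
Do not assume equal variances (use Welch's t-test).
Welch's two-sample t-test:
H₀: μ₁ = μ₂
H₁: μ₁ ≠ μ₂
s₁²/n₁ = 10.08²/40 = 2.5402,  s₂²/n₂ = 8.71²/37 = 2.0504
SE = √(s₁²/n₁ + s₂²/n₂) = √(2.5402 + 2.0504) = 2.1426
df (Welch-Satterthwaite) = (s₁²/n₁ + s₂²/n₂)² / [(s₁²/n₁)²/(n₁-1) + (s₂²/n₂)²/(n₂-1)] ≈ 74.67
t = (x̄₁ - x̄₂) / SE = (70.57 - 77.83) / 2.1426 = -7.26 / 2.1426 = -3.388
p-value = 0.0011

Since p-value < α = 0.1, we reject H₀.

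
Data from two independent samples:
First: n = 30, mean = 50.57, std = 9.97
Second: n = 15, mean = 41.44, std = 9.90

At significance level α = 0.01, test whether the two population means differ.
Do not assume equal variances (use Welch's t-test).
Welch's two-sample t-test:
H₀: μ₁ = μ₂
H₁: μ₁ ≠ μ₂
s₁²/n₁ = 9.97²/30 = 3.3134,  s₂²/n₂ = 9.90²/15 = 6.5340
SE = √(s₁²/n₁ + s₂²/n₂) = √(3.3134 + 6.5340) = 3.1381
df (Welch-Satterthwaite) = (s₁²/n₁ + s₂²/n₂)² / [(s₁²/n₁)²/(n₁-1) + (s₂²/n₂)²/(n₂-1)] ≈ 28.29
t = (x̄₁ - x̄₂) / SE = (50.57 - 41.44) / 3.1381 = 9.13 / 3.1381 = 2.909
p-value = 0.0070

Since p-value < α = 0.01, we reject H₀.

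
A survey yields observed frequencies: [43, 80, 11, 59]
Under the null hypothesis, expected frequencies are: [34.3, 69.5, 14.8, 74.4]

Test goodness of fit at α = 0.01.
Chi-square goodness of fit test:
H₀: observed counts match expected distribution
H₁: observed counts differ from expected distribution
df = k - 1 = 3
χ² = Σ(O - E)²/E
   = (43 - 34.3)²/34.3 + (80 - 69.5)²/69.5 + (11 - 14.8)²/14.8 + (59 - 74.4)²/74.4
   = 2.207 + 1.586 + 0.976 + 3.188
   = 7.96
p-value = 0.0469

Since p-value > α = 0.01, we fail to reject H₀.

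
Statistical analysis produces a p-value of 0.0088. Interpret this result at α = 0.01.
Since p = 0.0088 < α = 0.01, reject H₀.
There is sufficient evidence to reject the null hypothesis; the result is statistically significant at the 0.01 level.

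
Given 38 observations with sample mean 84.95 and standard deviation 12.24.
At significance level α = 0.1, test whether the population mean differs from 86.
One-sample t-test:
H₀: μ = 86
H₁: μ ≠ 86
df = n - 1 = 37
t = (x̄ - μ₀) / (s/√n) = (84.95 - 86) / (12.24/√38) = -0.529
p-value = 0.6001

Since p-value > α = 0.1, we fail to reject H₀.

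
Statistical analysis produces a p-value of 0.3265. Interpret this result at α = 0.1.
Since p = 0.3265 > α = 0.1, fail to reject H₀.
There is insufficient evidence to reject the null hypothesis; the result is not statistically significant at the 0.1 level.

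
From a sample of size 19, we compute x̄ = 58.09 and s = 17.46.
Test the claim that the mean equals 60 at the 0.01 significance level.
One-sample t-test:
H₀: μ = 60
H₁: μ ≠ 60
df = n - 1 = 18
t = (x̄ - μ₀) / (s/√n) = (58.09 - 60) / (17.46/√19) = -0.477
p-value = 0.6392

Since p-value > α = 0.01, we fail to reject H₀.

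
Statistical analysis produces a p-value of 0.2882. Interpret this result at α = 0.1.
Since p = 0.2882 > α = 0.1, fail to reject H₀.
There is insufficient evidence to reject the null hypothesis; the result is not statistically significant at the 0.1 level.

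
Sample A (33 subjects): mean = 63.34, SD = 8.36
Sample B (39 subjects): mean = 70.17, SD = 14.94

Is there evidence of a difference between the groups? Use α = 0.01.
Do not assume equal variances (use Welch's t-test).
Welch's two-sample t-test:
H₀: μ₁ = μ₂
H₁: μ₁ ≠ μ₂
s₁²/n₁ = 8.36²/33 = 2.1179,  s₂²/n₂ = 14.94²/39 = 5.7232
SE = √(s₁²/n₁ + s₂²/n₂) = √(2.1179 + 5.7232) = 2.8002
df (Welch-Satterthwaite) = (s₁²/n₁ + s₂²/n₂)² / [(s₁²/n₁)²/(n₁-1) + (s₂²/n₂)²/(n₂-1)] ≈ 61.35
t = (x̄₁ - x̄₂) / SE = (63.34 - 70.17) / 2.8002 = -6.83 / 2.8002 = -2.439
p-value = 0.0176

Since p-value > α = 0.01, we fail to reject H₀.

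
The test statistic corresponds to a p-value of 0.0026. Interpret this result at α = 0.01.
Since p = 0.0026 < α = 0.01, reject H₀.
There is sufficient evidence to reject the null hypothesis; the result is statistically significant at the 0.01 level.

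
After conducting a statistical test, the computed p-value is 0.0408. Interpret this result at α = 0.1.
Since p = 0.0408 < α = 0.1, reject H₀.
There is sufficient evidence to reject the null hypothesis; the result is statistically significant at the 0.1 level.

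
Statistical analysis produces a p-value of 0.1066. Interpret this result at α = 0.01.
Since p = 0.1066 > α = 0.01, fail to reject H₀.
There is insufficient evidence to reject the null hypothesis; the result is not statistically significant at the 0.01 level.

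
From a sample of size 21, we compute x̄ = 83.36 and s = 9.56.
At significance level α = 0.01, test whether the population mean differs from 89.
One-sample t-test:
H₀: μ = 89
H₁: μ ≠ 89
df = n - 1 = 20
t = (x̄ - μ₀) / (s/√n) = (83.36 - 89) / (9.56/√21) = -2.704
p-value = 0.0137

Since p-value > α = 0.01, we fail to reject H₀.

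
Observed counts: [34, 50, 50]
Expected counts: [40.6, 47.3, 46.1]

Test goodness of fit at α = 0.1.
Chi-square goodness of fit test:
H₀: observed counts match expected distribution
H₁: observed counts differ from expected distribution
df = k - 1 = 2
χ² = Σ(O - E)²/E
   = (34 - 40.6)²/40.6 + (50 - 47.3)²/47.3 + (50 - 46.1)²/46.1
   = 1.073 + 0.154 + 0.330
   = 1.56
p-value = 0.4591

Since p-value > α = 0.1, we fail to reject H₀.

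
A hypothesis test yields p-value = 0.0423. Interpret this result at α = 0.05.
Since p = 0.0423 < α = 0.05, reject H₀.
There is sufficient evidence to reject the null hypothesis; the result is statistically significant at the 0.05 level.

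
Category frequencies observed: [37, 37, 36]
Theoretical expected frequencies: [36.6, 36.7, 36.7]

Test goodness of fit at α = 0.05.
Chi-square goodness of fit test:
H₀: observed counts match expected distribution
H₁: observed counts differ from expected distribution
df = k - 1 = 2
χ² = Σ(O - E)²/E
   = (37 - 36.6)²/36.6 + (37 - 36.7)²/36.7 + (36 - 36.7)²/36.7
   = 0.004 + 0.002 + 0.013
   = 0.02
p-value = 0.9900

Since p-value > α = 0.05, we fail to reject H₀.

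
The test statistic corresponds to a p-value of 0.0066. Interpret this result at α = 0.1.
Since p = 0.0066 < α = 0.1, reject H₀.
There is sufficient evidence to reject the null hypothesis; the result is statistically significant at the 0.1 level.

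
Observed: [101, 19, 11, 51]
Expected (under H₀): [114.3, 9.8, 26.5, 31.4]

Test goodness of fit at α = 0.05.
Chi-square goodness of fit test:
H₀: observed counts match expected distribution
H₁: observed counts differ from expected distribution
df = k - 1 = 3
χ² = Σ(O - E)²/E
   = (101 - 114.3)²/114.3 + (19 - 9.8)²/9.8 + (11 - 26.5)²/26.5 + (51 - 31.4)²/31.4
   = 1.548 + 8.637 + 9.066 + 12.234
   = 31.48
p-value < 0.0001

Since p-value < α = 0.05, we reject H₀.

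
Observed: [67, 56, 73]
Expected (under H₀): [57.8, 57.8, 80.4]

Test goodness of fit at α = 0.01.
Chi-square goodness of fit test:
H₀: observed counts match expected distribution
H₁: observed counts differ from expected distribution
df = k - 1 = 2
χ² = Σ(O - E)²/E
   = (67 - 57.8)²/57.8 + (56 - 57.8)²/57.8 + (73 - 80.4)²/80.4
   = 1.464 + 0.056 + 0.681
   = 2.20
p-value = 0.3326

Since p-value > α = 0.01, we fail to reject H₀.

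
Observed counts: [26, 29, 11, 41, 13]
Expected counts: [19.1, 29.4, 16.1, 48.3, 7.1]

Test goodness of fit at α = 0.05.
Chi-square goodness of fit test:
H₀: observed counts match expected distribution
H₁: observed counts differ from expected distribution
df = k - 1 = 4
χ² = Σ(O - E)²/E
   = (26 - 19.1)²/19.1 + (29 - 29.4)²/29.4 + (11 - 16.1)²/16.1 + (41 - 48.3)²/48.3 + (13 - 7.1)²/7.1
   = 2.493 + 0.005 + 1.616 + 1.103 + 4.903
   = 10.12
p-value = 0.0385

Since p-value < α = 0.05, we reject H₀.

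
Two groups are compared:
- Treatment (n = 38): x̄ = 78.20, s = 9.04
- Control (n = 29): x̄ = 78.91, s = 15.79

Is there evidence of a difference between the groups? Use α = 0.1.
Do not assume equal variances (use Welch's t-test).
Welch's two-sample t-test:
H₀: μ₁ = μ₂
H₁: μ₁ ≠ μ₂
s₁²/n₁ = 9.04²/38 = 2.1506,  s₂²/n₂ = 15.79²/29 = 8.5974
SE = √(s₁²/n₁ + s₂²/n₂) = √(2.1506 + 8.5974) = 3.2784
df (Welch-Satterthwaite) = (s₁²/n₁ + s₂²/n₂)² / [(s₁²/n₁)²/(n₁-1) + (s₂²/n₂)²/(n₂-1)] ≈ 41.78
t = (x̄₁ - x̄₂) / SE = (78.20 - 78.91) / 3.2784 = -0.71 / 3.2784 = -0.217
p-value = 0.8296

Since p-value > α = 0.1, we fail to reject H₀.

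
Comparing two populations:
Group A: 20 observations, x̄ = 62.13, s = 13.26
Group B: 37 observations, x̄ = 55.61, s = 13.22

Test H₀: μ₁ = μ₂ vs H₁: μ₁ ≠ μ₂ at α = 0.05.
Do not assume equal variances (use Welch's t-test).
Welch's two-sample t-test:
H₀: μ₁ = μ₂
H₁: μ₁ ≠ μ₂
s₁²/n₁ = 13.26²/20 = 8.7914,  s₂²/n₂ = 13.22²/37 = 4.7235
SE = √(s₁²/n₁ + s₂²/n₂) = √(8.7914 + 4.7235) = 3.6763
df (Welch-Satterthwaite) = (s₁²/n₁ + s₂²/n₂)² / [(s₁²/n₁)²/(n₁-1) + (s₂²/n₂)²/(n₂-1)] ≈ 38.97
t = (x̄₁ - x̄₂) / SE = (62.13 - 55.61) / 3.6763 = 6.52 / 3.6763 = 1.774
p-value = 0.0840

Since p-value > α = 0.05, we fail to reject H₀.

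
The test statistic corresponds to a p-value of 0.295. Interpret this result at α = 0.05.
Since p = 0.295 > α = 0.05, fail to reject H₀.
There is insufficient evidence to reject the null hypothesis; the result is not statistically significant at the 0.05 level.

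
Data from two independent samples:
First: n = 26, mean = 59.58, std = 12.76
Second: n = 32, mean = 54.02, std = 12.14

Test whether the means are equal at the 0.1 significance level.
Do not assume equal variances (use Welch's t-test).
Welch's two-sample t-test:
H₀: μ₁ = μ₂
H₁: μ₁ ≠ μ₂
s₁²/n₁ = 12.76²/26 = 6.2622,  s₂²/n₂ = 12.14²/32 = 4.6056
SE = √(s₁²/n₁ + s₂²/n₂) = √(6.2622 + 4.6056) = 3.2966
df (Welch-Satterthwaite) = (s₁²/n₁ + s₂²/n₂)² / [(s₁²/n₁)²/(n₁-1) + (s₂²/n₂)²/(n₂-1)] ≈ 52.43
t = (x̄₁ - x̄₂) / SE = (59.58 - 54.02) / 3.2966 = 5.56 / 3.2966 = 1.687
p-value = 0.0976

Since p-value < α = 0.1, we reject H₀.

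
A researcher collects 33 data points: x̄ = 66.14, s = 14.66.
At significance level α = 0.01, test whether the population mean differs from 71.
One-sample t-test:
H₀: μ = 71
H₁: μ ≠ 71
df = n - 1 = 32
t = (x̄ - μ₀) / (s/√n) = (66.14 - 71) / (14.66/√33) = -1.904
p-value = 0.0659

Since p-value > α = 0.01, we fail to reject H₀.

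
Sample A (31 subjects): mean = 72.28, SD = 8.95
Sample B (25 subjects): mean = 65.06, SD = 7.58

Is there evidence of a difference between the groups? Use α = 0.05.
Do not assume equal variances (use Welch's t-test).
Welch's two-sample t-test:
H₀: μ₁ = μ₂
H₁: μ₁ ≠ μ₂
s₁²/n₁ = 8.95²/31 = 2.5840,  s₂²/n₂ = 7.58²/25 = 2.2983
SE = √(s₁²/n₁ + s₂²/n₂) = √(2.5840 + 2.2983) = 2.2096
df (Welch-Satterthwaite) = (s₁²/n₁ + s₂²/n₂)² / [(s₁²/n₁)²/(n₁-1) + (s₂²/n₂)²/(n₂-1)] ≈ 53.85
t = (x̄₁ - x̄₂) / SE = (72.28 - 65.06) / 2.2096 = 7.22 / 2.2096 = 3.268
p-value = 0.0019

Since p-value < α = 0.05, we reject H₀.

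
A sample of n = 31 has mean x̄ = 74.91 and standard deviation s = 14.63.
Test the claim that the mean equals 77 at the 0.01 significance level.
One-sample t-test:
H₀: μ = 77
H₁: μ ≠ 77
df = n - 1 = 30
t = (x̄ - μ₀) / (s/√n) = (74.91 - 77) / (14.63/√31) = -0.795
p-value = 0.4326

Since p-value > α = 0.01, we fail to reject H₀.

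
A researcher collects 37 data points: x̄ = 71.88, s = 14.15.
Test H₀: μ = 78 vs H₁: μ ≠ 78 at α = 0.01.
One-sample t-test:
H₀: μ = 78
H₁: μ ≠ 78
df = n - 1 = 36
t = (x̄ - μ₀) / (s/√n) = (71.88 - 78) / (14.15/√37) = -2.631
p-value = 0.0125

Since p-value > α = 0.01, we fail to reject H₀.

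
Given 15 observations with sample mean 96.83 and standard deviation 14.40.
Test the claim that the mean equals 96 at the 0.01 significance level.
One-sample t-test:
H₀: μ = 96
H₁: μ ≠ 96
df = n - 1 = 14
t = (x̄ - μ₀) / (s/√n) = (96.83 - 96) / (14.40/√15) = 0.223
p-value = 0.8266

Since p-value > α = 0.01, we fail to reject H₀.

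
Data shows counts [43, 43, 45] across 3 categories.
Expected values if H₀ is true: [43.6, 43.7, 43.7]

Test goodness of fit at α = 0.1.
Chi-square goodness of fit test:
H₀: observed counts match expected distribution
H₁: observed counts differ from expected distribution
df = k - 1 = 2
χ² = Σ(O - E)²/E
   = (43 - 43.6)²/43.6 + (43 - 43.7)²/43.7 + (45 - 43.7)²/43.7
   = 0.008 + 0.011 + 0.039
   = 0.06
p-value = 0.9713

Since p-value > α = 0.1, we fail to reject H₀.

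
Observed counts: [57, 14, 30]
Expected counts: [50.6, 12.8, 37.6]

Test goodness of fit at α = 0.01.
Chi-square goodness of fit test:
H₀: observed counts match expected distribution
H₁: observed counts differ from expected distribution
df = k - 1 = 2
χ² = Σ(O - E)²/E
   = (57 - 50.6)²/50.6 + (14 - 12.8)²/12.8 + (30 - 37.6)²/37.6
   = 0.809 + 0.112 + 1.536
   = 2.46
p-value = 0.2926

Since p-value > α = 0.01, we fail to reject H₀.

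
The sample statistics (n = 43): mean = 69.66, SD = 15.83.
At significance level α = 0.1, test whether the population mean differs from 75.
One-sample t-test:
H₀: μ = 75
H₁: μ ≠ 75
df = n - 1 = 42
t = (x̄ - μ₀) / (s/√n) = (69.66 - 75) / (15.83/√43) = -2.212
p-value = 0.0325

Since p-value < α = 0.1, we reject H₀.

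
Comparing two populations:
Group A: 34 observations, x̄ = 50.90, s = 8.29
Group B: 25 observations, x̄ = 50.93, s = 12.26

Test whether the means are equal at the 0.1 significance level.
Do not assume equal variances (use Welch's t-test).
Welch's two-sample t-test:
H₀: μ₁ = μ₂
H₁: μ₁ ≠ μ₂
s₁²/n₁ = 8.29²/34 = 2.0213,  s₂²/n₂ = 12.26²/25 = 6.0123
SE = √(s₁²/n₁ + s₂²/n₂) = √(2.0213 + 6.0123) = 2.8344
df (Welch-Satterthwaite) = (s₁²/n₁ + s₂²/n₂)² / [(s₁²/n₁)²/(n₁-1) + (s₂²/n₂)²/(n₂-1)] ≈ 39.60
t = (x̄₁ - x̄₂) / SE = (50.90 - 50.93) / 2.8344 = -0.03 / 2.8344 = -0.011
p-value = 0.9916

Since p-value > α = 0.1, we fail to reject H₀.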